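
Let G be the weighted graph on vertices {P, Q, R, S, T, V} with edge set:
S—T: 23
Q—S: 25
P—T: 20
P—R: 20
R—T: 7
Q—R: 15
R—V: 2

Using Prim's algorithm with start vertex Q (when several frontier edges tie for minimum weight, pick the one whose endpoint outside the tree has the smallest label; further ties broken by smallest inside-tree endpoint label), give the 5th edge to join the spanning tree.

Prim, starting at Q.
Step 1: frontier [Q—R 15, Q—S 25] → take Q—R (15); add R.
Step 2: frontier [Q—S 25, R—V 2, R—T 7, P—R 20] → take R—V (2); add V.
Step 3: frontier [Q—S 25, R—T 7, P—R 20] → take R—T (7); add T.
Step 4: frontier [Q—S 25, P—R 20, P—T 20, S—T 23] → take P—R (20); add P.
Step 5: frontier [Q—S 25, S—T 23] → take S—T (23); add S.
The 5th edge added is S—T.

S-T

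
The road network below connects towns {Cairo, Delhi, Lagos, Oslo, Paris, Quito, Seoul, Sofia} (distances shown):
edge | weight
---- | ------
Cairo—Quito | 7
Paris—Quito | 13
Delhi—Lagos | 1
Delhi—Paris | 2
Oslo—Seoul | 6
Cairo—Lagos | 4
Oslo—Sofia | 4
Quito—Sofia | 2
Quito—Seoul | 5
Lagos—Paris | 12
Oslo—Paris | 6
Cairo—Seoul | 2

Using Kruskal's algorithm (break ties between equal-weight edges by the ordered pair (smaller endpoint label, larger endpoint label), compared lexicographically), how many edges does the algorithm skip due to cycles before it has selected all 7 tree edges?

Kruskal's algorithm — process edges by increasing weight (ties by edge label):
Delhi—Lagos (1): add — endpoints in different components.
Cairo—Seoul (2): add — endpoints in different components.
Delhi—Paris (2): add — endpoints in different components.
Quito—Sofia (2): add — endpoints in different components.
Cairo—Lagos (4): add — endpoints in different components.
Oslo—Sofia (4): add — endpoints in different components.
Quito—Seoul (5): add — endpoints in different components.
Edges rejected before the tree was complete: 0.

0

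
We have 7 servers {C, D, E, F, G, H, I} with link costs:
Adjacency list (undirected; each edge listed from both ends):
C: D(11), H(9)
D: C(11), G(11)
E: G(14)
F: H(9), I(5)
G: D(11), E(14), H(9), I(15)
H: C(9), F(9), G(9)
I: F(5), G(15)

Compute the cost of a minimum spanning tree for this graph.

57

Prim, starting at I.
Step 1: frontier [F–I 5, G–I 15] → take F–I (5); add F.
Step 2: frontier [F–H 9, G–I 15] → take F–H (9); add H.
Step 3: frontier [C–H 9, G–H 9, G–I 15] → take C–H (9); add C.
Step 4: frontier [C–D 11, G–H 9, G–I 15] → take G–H (9); add G.
Step 5: frontier [C–D 11, D–G 11, E–G 14] → take C–D (11); add D.
Step 6: frontier [E–G 14] → take E–G (14); add E.
MST edges: F–I, F–H, C–H, G–H, C–D, E–G; total weight 5+9+9+9+11+14 = 57.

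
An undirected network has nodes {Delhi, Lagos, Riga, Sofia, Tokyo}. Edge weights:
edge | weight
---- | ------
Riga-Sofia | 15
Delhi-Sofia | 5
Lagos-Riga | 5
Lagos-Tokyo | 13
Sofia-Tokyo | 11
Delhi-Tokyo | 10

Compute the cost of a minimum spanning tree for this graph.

33

Grow the tree from Lagos using Prim:
Step 1: cheapest edge leaving the tree is Lagos-Riga (5); add Riga.
Step 2: cheapest edge leaving the tree is Lagos-Tokyo (13); add Tokyo.
Step 3: cheapest edge leaving the tree is Delhi-Tokyo (10); add Delhi.
Step 4: cheapest edge leaving the tree is Delhi-Sofia (5); add Sofia.
MST edges: Lagos-Riga, Lagos-Tokyo, Delhi-Tokyo, Delhi-Sofia; total weight 5+13+10+5 = 33.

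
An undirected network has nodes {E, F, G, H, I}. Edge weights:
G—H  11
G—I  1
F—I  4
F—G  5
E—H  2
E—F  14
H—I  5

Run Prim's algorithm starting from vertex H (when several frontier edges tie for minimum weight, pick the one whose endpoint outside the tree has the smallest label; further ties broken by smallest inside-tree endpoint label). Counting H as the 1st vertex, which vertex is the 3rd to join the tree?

I

Prim's algorithm from H:
Step 1: cheapest edge leaving the tree is E—H (2); add E.
Step 2: cheapest edge leaving the tree is H—I (5); add I.
Step 3: cheapest edge leaving the tree is G—I (1); add G.
Step 4: cheapest edge leaving the tree is F—I (4); add F.
Vertex order: H, E, I, G, F. The 3rd vertex is I.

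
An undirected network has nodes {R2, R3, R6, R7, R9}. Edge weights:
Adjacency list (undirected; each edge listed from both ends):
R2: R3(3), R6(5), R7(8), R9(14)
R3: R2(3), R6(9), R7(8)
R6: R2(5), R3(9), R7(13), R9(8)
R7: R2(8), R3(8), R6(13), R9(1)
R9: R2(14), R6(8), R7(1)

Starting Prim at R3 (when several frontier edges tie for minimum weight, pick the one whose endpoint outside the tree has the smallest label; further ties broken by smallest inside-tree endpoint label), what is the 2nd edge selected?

Prim, starting at R3.
Step 1: frontier [R2-R3 3, R3-R7 8, R3-R6 9] → take R2-R3 (3); add R2.
Step 2: frontier [R2-R6 5, R2-R7 8, R2-R9 14, R3-R7 8, R3-R6 9] → take R2-R6 (5); add R6.
Step 3: frontier [R2-R7 8, R2-R9 14, R3-R7 8, R6-R9 8, R6-R7 13] → take R2-R7 (8); add R7.
Step 4: frontier [R2-R9 14, R6-R9 8, R7-R9 1] → take R7-R9 (1); add R9.
The 2nd edge added is R2-R6.

R2-R6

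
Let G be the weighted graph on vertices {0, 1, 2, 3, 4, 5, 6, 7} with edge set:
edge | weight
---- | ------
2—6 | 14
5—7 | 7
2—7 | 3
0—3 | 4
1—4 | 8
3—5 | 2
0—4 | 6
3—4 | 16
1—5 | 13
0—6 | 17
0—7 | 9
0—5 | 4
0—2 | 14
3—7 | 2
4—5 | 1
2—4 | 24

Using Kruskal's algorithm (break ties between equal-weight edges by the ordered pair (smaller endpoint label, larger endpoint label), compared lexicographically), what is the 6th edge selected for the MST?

1-4

Kruskal: consider edges lightest-first.
4—5 (1): add — endpoints in different components.
3—5 (2): add — endpoints in different components.
3—7 (2): add — endpoints in different components.
2—7 (3): add — endpoints in different components.
0—3 (4): add — endpoints in different components.
0—5 (4): skip — 0 and 5 already connected.
0—4 (6): skip — 0 and 4 already connected.
5—7 (7): skip — 5 and 7 already connected.
1—4 (8): add — endpoints in different components.
0—7 (9): skip — 0 and 7 already connected.
1—5 (13): skip — 1 and 5 already connected.
0—2 (14): skip — 0 and 2 already connected.
2—6 (14): add — endpoints in different components.
The 6th edge added is 1—4.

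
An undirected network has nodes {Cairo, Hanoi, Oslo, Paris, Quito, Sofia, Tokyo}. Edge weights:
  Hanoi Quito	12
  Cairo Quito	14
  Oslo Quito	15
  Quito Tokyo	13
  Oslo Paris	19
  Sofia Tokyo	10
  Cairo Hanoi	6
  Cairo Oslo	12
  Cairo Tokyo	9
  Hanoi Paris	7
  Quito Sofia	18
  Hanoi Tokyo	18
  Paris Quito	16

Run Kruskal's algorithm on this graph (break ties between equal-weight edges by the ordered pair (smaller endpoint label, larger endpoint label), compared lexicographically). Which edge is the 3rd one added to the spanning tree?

Kruskal's algorithm — process edges by increasing weight (ties by edge label):
Cairo Hanoi (6): add — endpoints in different components.
Hanoi Paris (7): add — endpoints in different components.
Cairo Tokyo (9): add — endpoints in different components.
Sofia Tokyo (10): add — endpoints in different components.
Cairo Oslo (12): add — endpoints in different components.
Hanoi Quito (12): add — endpoints in different components.
The 3rd edge added is Cairo Tokyo.

Cairo-Tokyo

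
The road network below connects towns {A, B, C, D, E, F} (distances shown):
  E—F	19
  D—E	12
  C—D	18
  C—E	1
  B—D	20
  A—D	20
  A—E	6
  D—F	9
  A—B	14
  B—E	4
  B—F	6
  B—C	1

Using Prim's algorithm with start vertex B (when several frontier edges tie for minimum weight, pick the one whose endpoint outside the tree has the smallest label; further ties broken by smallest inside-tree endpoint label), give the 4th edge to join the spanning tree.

B-F

Prim's algorithm from B:
Step 1: cheapest edge leaving the tree is B—C (1); add C.
Step 2: cheapest edge leaving the tree is C—E (1); add E.
Step 3: cheapest edge leaving the tree is A—E (6); add A.
Step 4: cheapest edge leaving the tree is B—F (6); add F.
Step 5: cheapest edge leaving the tree is D—F (9); add D.
The 4th edge added is B—F.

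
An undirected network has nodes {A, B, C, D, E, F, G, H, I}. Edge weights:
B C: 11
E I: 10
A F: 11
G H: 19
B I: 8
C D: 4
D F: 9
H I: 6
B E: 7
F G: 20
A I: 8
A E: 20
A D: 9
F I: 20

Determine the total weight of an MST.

70

Prim, starting at A.
Step 1: cheapest edge leaving the tree is A I (8); add I.
Step 2: cheapest edge leaving the tree is H I (6); add H.
Step 3: cheapest edge leaving the tree is B I (8); add B.
Step 4: cheapest edge leaving the tree is B E (7); add E.
Step 5: cheapest edge leaving the tree is A D (9); add D.
Step 6: cheapest edge leaving the tree is C D (4); add C.
Step 7: cheapest edge leaving the tree is D F (9); add F.
Step 8: cheapest edge leaving the tree is G H (19); add G.
MST edges: A I, H I, B I, B E, A D, C D, D F, G H; total weight 8+6+8+7+9+4+9+19 = 70.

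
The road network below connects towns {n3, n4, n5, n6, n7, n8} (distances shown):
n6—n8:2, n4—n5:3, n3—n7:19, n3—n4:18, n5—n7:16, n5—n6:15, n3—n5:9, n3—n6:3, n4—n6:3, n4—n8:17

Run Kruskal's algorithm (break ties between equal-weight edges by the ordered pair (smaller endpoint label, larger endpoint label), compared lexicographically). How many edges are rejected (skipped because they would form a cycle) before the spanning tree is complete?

2

Kruskal's algorithm — process edges by increasing weight (ties by edge label):
n6—n8 (2): add — endpoints in different components.
n3—n6 (3): add — endpoints in different components.
n4—n5 (3): add — endpoints in different components.
n4—n6 (3): add — endpoints in different components.
n3—n5 (9): skip — n3 and n5 already connected.
n5—n6 (15): skip — n5 and n6 already connected.
n5—n7 (16): add — endpoints in different components.
Edges rejected before the tree was complete: 2.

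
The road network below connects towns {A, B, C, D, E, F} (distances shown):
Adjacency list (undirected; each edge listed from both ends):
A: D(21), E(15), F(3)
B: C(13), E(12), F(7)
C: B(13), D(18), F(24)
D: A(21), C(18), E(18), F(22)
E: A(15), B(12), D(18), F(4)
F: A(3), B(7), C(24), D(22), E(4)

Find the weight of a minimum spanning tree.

Prim, starting at E.
Step 1: cheapest edge leaving the tree is E–F (4); add F.
Step 2: cheapest edge leaving the tree is A–F (3); add A.
Step 3: cheapest edge leaving the tree is B–F (7); add B.
Step 4: cheapest edge leaving the tree is B–C (13); add C.
Step 5: cheapest edge leaving the tree is C–D (18); add D.
MST edges: E–F, A–F, B–F, B–C, C–D; total weight 4+3+7+13+18 = 45.

45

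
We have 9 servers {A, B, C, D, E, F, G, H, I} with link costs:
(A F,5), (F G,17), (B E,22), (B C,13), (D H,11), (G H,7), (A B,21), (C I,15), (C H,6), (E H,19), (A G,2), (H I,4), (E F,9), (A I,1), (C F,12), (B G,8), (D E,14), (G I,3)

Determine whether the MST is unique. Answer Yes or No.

Kruskal's algorithm — process edges by increasing weight (ties by edge label):
A I (1): add — endpoints in different components.
A G (2): add — endpoints in different components.
G I (3): skip — G and I already connected.
H I (4): add — endpoints in different components.
A F (5): add — endpoints in different components.
C H (6): add — endpoints in different components.
G H (7): skip — G and H already connected.
B G (8): add — endpoints in different components.
E F (9): add — endpoints in different components.
D H (11): add — endpoints in different components.
Every non-tree edge has weight strictly greater than the heaviest edge on the tree path between its endpoints, so the MST is unique.

Yes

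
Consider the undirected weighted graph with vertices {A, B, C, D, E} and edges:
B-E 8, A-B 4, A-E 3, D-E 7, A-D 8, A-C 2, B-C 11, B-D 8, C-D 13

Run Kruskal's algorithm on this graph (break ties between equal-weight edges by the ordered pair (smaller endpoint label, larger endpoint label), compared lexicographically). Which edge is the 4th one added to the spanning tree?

Sort edges by weight, then run Kruskal:
A-C (2): add. Components now {A,C} {B} {D} {E}
A-E (3): add. Components now {A,C,E} {B} {D}
A-B (4): add. Components now {A,B,C,E} {D}
D-E (7): add. Components now {A,B,C,D,E}
The 4th edge added is D-E.

D-E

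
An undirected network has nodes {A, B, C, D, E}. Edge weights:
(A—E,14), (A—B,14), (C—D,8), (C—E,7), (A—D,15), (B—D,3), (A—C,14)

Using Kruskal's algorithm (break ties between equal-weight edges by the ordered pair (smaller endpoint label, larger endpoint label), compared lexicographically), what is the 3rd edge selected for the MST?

Sort edges by weight, then run Kruskal:
B—D (3): add. Components now {A} {B,D} {C} {E}
C—E (7): add. Components now {A} {B,D} {C,E}
C—D (8): add. Components now {A} {B,C,D,E}
A—B (14): add. Components now {A,B,C,D,E}
The 3rd edge added is C—D.

C-D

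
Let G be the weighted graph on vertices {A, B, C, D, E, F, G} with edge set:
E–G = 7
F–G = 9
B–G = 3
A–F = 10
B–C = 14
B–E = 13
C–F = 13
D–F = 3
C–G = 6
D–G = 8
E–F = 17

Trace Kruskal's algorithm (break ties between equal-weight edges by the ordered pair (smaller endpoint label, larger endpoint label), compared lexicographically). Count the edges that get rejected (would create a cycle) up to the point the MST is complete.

Kruskal: consider edges lightest-first.
B–G (3): add. Components now {A} {B,G} {C} {D} {E} {F}
D–F (3): add. Components now {A} {B,G} {C} {D,F} {E}
C–G (6): add. Components now {A} {B,C,G} {D,F} {E}
E–G (7): add. Components now {A} {B,C,E,G} {D,F}
D–G (8): add. Components now {A} {B,C,D,E,F,G}
F–G (9): skip — F and G already connected.
A–F (10): add. Components now {A,B,C,D,E,F,G}
Edges rejected before the tree was complete: 1.

1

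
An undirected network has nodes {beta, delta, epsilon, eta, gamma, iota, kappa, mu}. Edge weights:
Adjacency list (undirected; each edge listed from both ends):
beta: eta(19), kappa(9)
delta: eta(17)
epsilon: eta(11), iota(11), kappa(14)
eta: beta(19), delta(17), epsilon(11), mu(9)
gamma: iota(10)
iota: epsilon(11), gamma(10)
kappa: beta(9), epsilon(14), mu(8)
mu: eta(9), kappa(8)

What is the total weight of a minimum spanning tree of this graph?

75

Grow the tree from kappa using Prim:
Step 1: cheapest edge leaving the tree is kappa–mu (8); add mu.
Step 2: cheapest edge leaving the tree is beta–kappa (9); add beta.
Step 3: cheapest edge leaving the tree is eta–mu (9); add eta.
Step 4: cheapest edge leaving the tree is epsilon–eta (11); add epsilon.
Step 5: cheapest edge leaving the tree is epsilon–iota (11); add iota.
Step 6: cheapest edge leaving the tree is gamma–iota (10); add gamma.
Step 7: cheapest edge leaving the tree is delta–eta (17); add delta.
MST edges: kappa–mu, beta–kappa, eta–mu, epsilon–eta, epsilon–iota, gamma–iota, delta–eta; total weight 8+9+9+11+11+10+17 = 75.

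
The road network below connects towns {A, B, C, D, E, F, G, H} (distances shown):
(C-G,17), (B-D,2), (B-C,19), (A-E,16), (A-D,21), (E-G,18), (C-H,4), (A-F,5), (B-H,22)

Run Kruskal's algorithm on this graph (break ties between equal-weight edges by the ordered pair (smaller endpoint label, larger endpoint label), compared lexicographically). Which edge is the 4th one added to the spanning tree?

A-E

Kruskal: consider edges lightest-first.
B-D (2): add — endpoints in different components.
C-H (4): add — endpoints in different components.
A-F (5): add — endpoints in different components.
A-E (16): add — endpoints in different components.
C-G (17): add — endpoints in different components.
E-G (18): add — endpoints in different components.
B-C (19): add — endpoints in different components.
The 4th edge added is A-E.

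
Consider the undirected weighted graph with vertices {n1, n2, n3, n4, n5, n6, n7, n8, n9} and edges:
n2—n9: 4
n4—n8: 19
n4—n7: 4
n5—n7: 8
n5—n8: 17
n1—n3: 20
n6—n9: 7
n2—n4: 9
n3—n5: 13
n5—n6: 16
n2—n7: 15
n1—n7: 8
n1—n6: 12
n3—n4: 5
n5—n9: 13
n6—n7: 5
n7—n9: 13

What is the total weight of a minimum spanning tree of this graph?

58

Sort edges by weight, then run Kruskal:
n2—n9 (4): add — endpoints in different components.
n4—n7 (4): add — endpoints in different components.
n3—n4 (5): add — endpoints in different components.
n6—n7 (5): add — endpoints in different components.
n6—n9 (7): add — endpoints in different components.
n1—n7 (8): add — endpoints in different components.
n5—n7 (8): add — endpoints in different components.
n2—n4 (9): skip — n2 and n4 already connected.
n1—n6 (12): skip — n6 and n1 already connected.
n3—n5 (13): skip — n3 and n5 already connected.
n5—n9 (13): skip — n9 and n5 already connected.
n7—n9 (13): skip — n9 and n7 already connected.
n2—n7 (15): skip — n2 and n7 already connected.
n5—n6 (16): skip — n6 and n5 already connected.
n5—n8 (17): add — endpoints in different components.
MST edges: n2—n9, n4—n7, n3—n4, n6—n7, n6—n9, n1—n7, n5—n7, n5—n8; total weight 4+4+5+5+7+8+8+17 = 58.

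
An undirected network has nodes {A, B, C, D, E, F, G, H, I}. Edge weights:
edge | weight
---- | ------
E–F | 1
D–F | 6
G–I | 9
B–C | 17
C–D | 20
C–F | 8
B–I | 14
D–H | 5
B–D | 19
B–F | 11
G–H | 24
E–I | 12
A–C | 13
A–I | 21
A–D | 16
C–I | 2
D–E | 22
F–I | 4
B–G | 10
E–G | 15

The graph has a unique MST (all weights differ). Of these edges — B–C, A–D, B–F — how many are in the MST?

0

Sort edges by weight, then run Kruskal:
E–F (1): add — endpoints in different components.
C–I (2): add — endpoints in different components.
F–I (4): add — endpoints in different components.
D–H (5): add — endpoints in different components.
D–F (6): add — endpoints in different components.
C–F (8): skip — C and F already connected.
G–I (9): add — endpoints in different components.
B–G (10): add — endpoints in different components.
B–F (11): skip — B and F already connected.
E–I (12): skip — E and I already connected.
A–C (13): add — endpoints in different components.
MST edge set: {E–F, C–I, F–I, D–H, D–F, G–I, B–G, A–C}.
Of the listed edges, {} are in the MST → 0.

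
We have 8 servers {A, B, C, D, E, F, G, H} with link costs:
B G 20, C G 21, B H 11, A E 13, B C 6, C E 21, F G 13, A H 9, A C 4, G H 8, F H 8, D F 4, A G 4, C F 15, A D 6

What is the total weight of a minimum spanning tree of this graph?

Prim's algorithm from F:
Step 1: cheapest edge leaving the tree is D F (4); add D.
Step 2: cheapest edge leaving the tree is A D (6); add A.
Step 3: cheapest edge leaving the tree is A C (4); add C.
Step 4: cheapest edge leaving the tree is A G (4); add G.
Step 5: cheapest edge leaving the tree is B C (6); add B.
Step 6: cheapest edge leaving the tree is F H (8); add H.
Step 7: cheapest edge leaving the tree is A E (13); add E.
MST edges: D F, A D, A C, A G, B C, F H, A E; total weight 4+6+4+4+6+8+13 = 45.

45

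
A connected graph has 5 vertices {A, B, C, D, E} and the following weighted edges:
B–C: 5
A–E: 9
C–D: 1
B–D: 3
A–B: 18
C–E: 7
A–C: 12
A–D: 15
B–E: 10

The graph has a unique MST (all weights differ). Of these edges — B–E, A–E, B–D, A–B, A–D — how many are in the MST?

2

Sort edges by weight, then run Kruskal:
C–D (1): add. Components now {A} {B} {C,D} {E}
B–D (3): add. Components now {A} {B,C,D} {E}
B–C (5): skip — B and C already connected.
C–E (7): add. Components now {A} {B,C,D,E}
A–E (9): add. Components now {A,B,C,D,E}
MST edge set: {C–D, B–D, C–E, A–E}.
Of the listed edges, {A–E, B–D} are in the MST → 2.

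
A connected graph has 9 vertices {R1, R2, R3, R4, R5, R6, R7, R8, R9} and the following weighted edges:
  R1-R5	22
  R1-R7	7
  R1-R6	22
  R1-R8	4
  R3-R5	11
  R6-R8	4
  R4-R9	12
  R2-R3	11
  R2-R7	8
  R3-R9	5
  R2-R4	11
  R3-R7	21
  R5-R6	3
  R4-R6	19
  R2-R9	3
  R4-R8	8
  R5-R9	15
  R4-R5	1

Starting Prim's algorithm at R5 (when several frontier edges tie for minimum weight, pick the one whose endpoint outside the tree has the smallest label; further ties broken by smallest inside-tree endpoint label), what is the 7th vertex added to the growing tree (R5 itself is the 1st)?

Prim, starting at R5.
Step 1: cheapest edge leaving the tree is R4-R5 (1); add R4.
Step 2: cheapest edge leaving the tree is R5-R6 (3); add R6.
Step 3: cheapest edge leaving the tree is R6-R8 (4); add R8.
Step 4: cheapest edge leaving the tree is R1-R8 (4); add R1.
Step 5: cheapest edge leaving the tree is R1-R7 (7); add R7.
Step 6: cheapest edge leaving the tree is R2-R7 (8); add R2.
Step 7: cheapest edge leaving the tree is R2-R9 (3); add R9.
Step 8: cheapest edge leaving the tree is R3-R9 (5); add R3.
Vertex order: R5, R4, R6, R8, R1, R7, R2, R9, R3. The 7th vertex is R2.

R2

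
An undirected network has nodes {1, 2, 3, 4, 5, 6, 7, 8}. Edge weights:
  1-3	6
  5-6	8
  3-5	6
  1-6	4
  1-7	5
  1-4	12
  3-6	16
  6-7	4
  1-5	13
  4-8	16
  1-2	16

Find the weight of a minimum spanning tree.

64

Prim's algorithm from 7:
Step 1: frontier [6-7 4, 1-7 5] → take 6-7 (4); add 6.
Step 2: frontier [1-6 4, 5-6 8, 3-6 16, 1-7 5] → take 1-6 (4); add 1.
Step 3: frontier [1-3 6, 1-4 12, 1-5 13, 1-2 16, 5-6 8, 3-6 16] → take 1-3 (6); add 3.
Step 4: frontier [1-4 12, 1-5 13, 1-2 16, 3-5 6, 5-6 8] → take 3-5 (6); add 5.
Step 5: frontier [1-4 12, 1-2 16] → take 1-4 (12); add 4.
Step 6: frontier [1-2 16, 4-8 16] → take 1-2 (16); add 2.
Step 7: frontier [4-8 16] → take 4-8 (16); add 8.
MST edges: 6-7, 1-6, 1-3, 3-5, 1-4, 1-2, 4-8; total weight 4+4+6+6+12+16+16 = 64.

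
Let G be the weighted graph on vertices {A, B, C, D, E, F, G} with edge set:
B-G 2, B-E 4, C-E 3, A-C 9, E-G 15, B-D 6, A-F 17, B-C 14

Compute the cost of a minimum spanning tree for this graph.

Sort edges by weight, then run Kruskal:
B-G (2): add — endpoints in different components.
C-E (3): add — endpoints in different components.
B-E (4): add — endpoints in different components.
B-D (6): add — endpoints in different components.
A-C (9): add — endpoints in different components.
B-C (14): skip — B and C already connected.
E-G (15): skip — E and G already connected.
A-F (17): add — endpoints in different components.
MST edges: B-G, C-E, B-E, B-D, A-C, A-F; total weight 2+3+4+6+9+17 = 41.

41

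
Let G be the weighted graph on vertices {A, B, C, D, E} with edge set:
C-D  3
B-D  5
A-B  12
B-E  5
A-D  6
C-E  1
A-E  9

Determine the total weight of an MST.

Sort edges by weight, then run Kruskal:
C-E (1): add — endpoints in different components.
C-D (3): add — endpoints in different components.
B-D (5): add — endpoints in different components.
B-E (5): skip — B and E already connected.
A-D (6): add — endpoints in different components.
MST edges: C-E, C-D, B-D, A-D; total weight 1+3+5+6 = 15.

15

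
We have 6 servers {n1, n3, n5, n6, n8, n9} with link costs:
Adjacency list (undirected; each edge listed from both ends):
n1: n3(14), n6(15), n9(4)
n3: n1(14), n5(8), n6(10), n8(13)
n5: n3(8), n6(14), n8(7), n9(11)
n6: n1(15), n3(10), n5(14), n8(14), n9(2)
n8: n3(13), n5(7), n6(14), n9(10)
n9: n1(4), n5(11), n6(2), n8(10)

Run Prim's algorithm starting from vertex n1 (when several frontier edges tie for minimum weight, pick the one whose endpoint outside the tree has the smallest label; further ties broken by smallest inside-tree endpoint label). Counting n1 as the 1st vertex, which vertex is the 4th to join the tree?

Prim's algorithm from n1:
Step 1: cheapest edge leaving the tree is n1-n9 (4); add n9.
Step 2: cheapest edge leaving the tree is n6-n9 (2); add n6.
Step 3: cheapest edge leaving the tree is n3-n6 (10); add n3.
Step 4: cheapest edge leaving the tree is n3-n5 (8); add n5.
Step 5: cheapest edge leaving the tree is n5-n8 (7); add n8.
Vertex order: n1, n9, n6, n3, n5, n8. The 4th vertex is n3.

n3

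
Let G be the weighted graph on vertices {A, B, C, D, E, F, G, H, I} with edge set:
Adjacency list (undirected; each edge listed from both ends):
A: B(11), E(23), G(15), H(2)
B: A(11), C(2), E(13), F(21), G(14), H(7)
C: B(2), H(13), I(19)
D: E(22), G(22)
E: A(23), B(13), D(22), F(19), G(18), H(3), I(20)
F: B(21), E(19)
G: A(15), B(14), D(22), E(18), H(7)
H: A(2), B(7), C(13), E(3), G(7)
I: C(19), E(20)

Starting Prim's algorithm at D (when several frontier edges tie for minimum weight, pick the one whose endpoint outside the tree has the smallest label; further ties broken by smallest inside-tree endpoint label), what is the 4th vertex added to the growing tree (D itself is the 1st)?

A

Prim, starting at D.
Step 1: cheapest edge leaving the tree is D–E (22); add E.
Step 2: cheapest edge leaving the tree is E–H (3); add H.
Step 3: cheapest edge leaving the tree is A–H (2); add A.
Step 4: cheapest edge leaving the tree is B–H (7); add B.
Step 5: cheapest edge leaving the tree is B–C (2); add C.
Step 6: cheapest edge leaving the tree is G–H (7); add G.
Step 7: cheapest edge leaving the tree is E–F (19); add F.
Step 8: cheapest edge leaving the tree is C–I (19); add I.
Vertex order: D, E, H, A, B, C, G, F, I. The 4th vertex is A.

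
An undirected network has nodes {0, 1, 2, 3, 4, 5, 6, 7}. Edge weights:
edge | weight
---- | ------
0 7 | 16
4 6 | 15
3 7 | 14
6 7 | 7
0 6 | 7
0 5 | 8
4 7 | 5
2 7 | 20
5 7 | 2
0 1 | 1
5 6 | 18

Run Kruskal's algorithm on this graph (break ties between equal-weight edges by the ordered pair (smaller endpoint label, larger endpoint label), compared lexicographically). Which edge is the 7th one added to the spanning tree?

2-7

Kruskal's algorithm — process edges by increasing weight (ties by edge label):
0 1 (1): add — endpoints in different components.
5 7 (2): add — endpoints in different components.
4 7 (5): add — endpoints in different components.
0 6 (7): add — endpoints in different components.
6 7 (7): add — endpoints in different components.
0 5 (8): skip — 0 and 5 already connected.
3 7 (14): add — endpoints in different components.
4 6 (15): skip — 4 and 6 already connected.
0 7 (16): skip — 0 and 7 already connected.
5 6 (18): skip — 5 and 6 already connected.
2 7 (20): add — endpoints in different components.
The 7th edge added is 2 7.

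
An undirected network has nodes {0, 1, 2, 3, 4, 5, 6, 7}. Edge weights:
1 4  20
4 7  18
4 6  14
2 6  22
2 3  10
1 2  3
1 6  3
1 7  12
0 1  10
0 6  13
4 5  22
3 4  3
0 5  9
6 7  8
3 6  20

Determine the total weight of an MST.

46

Grow the tree from 0 using Prim:
Step 1: cheapest edge leaving the tree is 0 5 (9); add 5.
Step 2: cheapest edge leaving the tree is 0 1 (10); add 1.
Step 3: cheapest edge leaving the tree is 1 2 (3); add 2.
Step 4: cheapest edge leaving the tree is 1 6 (3); add 6.
Step 5: cheapest edge leaving the tree is 6 7 (8); add 7.
Step 6: cheapest edge leaving the tree is 2 3 (10); add 3.
Step 7: cheapest edge leaving the tree is 3 4 (3); add 4.
MST edges: 0 5, 0 1, 1 2, 1 6, 6 7, 2 3, 3 4; total weight 9+10+3+3+8+10+3 = 46.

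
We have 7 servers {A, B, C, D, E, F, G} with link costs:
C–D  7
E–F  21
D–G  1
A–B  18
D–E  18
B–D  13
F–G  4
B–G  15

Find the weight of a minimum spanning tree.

Sort edges by weight, then run Kruskal:
D–G (1): add — endpoints in different components.
F–G (4): add — endpoints in different components.
C–D (7): add — endpoints in different components.
B–D (13): add — endpoints in different components.
B–G (15): skip — B and G already connected.
A–B (18): add — endpoints in different components.
D–E (18): add — endpoints in different components.
MST edges: D–G, F–G, C–D, B–D, A–B, D–E; total weight 1+4+7+13+18+18 = 61.

61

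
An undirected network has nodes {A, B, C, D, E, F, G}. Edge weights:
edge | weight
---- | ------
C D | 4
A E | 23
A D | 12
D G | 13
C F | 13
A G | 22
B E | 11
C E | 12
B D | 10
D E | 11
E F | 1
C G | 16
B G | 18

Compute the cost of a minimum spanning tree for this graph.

51

Kruskal's algorithm — process edges by increasing weight (ties by edge label):
E F (1): add. Components now {A} {B} {C} {D} {E,F} {G}
C D (4): add. Components now {A} {B} {C,D} {E,F} {G}
B D (10): add. Components now {A} {B,C,D} {E,F} {G}
B E (11): add. Components now {A} {B,C,D,E,F} {G}
D E (11): skip — D and E already connected.
A D (12): add. Components now {A,B,C,D,E,F} {G}
C E (12): skip — C and E already connected.
C F (13): skip — C and F already connected.
D G (13): add. Components now {A,B,C,D,E,F,G}
MST edges: E F, C D, B D, B E, A D, D G; total weight 1+4+10+11+12+13 = 51.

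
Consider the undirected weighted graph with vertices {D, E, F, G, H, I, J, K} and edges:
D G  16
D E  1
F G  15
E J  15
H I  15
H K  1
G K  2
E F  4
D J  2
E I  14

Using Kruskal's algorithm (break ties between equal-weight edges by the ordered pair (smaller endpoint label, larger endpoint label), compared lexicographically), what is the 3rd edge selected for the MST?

D-J

Kruskal: consider edges lightest-first.
D E (1): add — endpoints in different components.
H K (1): add — endpoints in different components.
D J (2): add — endpoints in different components.
G K (2): add — endpoints in different components.
E F (4): add — endpoints in different components.
E I (14): add — endpoints in different components.
E J (15): skip — E and J already connected.
F G (15): add — endpoints in different components.
The 3rd edge added is D J.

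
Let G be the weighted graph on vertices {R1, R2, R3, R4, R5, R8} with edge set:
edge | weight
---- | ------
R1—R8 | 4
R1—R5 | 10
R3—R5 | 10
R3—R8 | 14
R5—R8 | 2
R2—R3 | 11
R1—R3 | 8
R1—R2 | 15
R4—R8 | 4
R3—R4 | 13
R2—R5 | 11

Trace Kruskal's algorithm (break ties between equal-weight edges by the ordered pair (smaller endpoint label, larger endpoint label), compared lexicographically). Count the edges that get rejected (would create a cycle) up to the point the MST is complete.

2

Kruskal's algorithm — process edges by increasing weight (ties by edge label):
R5—R8 (2): add. Components now {R3} {R4} {R5,R8} {R1} {R2}
R1—R8 (4): add. Components now {R3} {R4} {R1,R5,R8} {R2}
R4—R8 (4): add. Components now {R3} {R1,R4,R5,R8} {R2}
R1—R3 (8): add. Components now {R1,R3,R4,R5,R8} {R2}
R1—R5 (10): skip — R5 and R1 already connected.
R3—R5 (10): skip — R3 and R5 already connected.
R2—R3 (11): add. Components now {R1,R2,R3,R4,R5,R8}
Edges rejected before the tree was complete: 2.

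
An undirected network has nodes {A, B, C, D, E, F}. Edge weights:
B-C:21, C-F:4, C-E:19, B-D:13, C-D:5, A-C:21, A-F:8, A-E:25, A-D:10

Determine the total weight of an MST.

Prim, starting at C.
Step 1: frontier [C-F 4, C-D 5, C-E 19, A-C 21, B-C 21] → take C-F (4); add F.
Step 2: frontier [C-D 5, C-E 19, A-C 21, B-C 21, A-F 8] → take C-D (5); add D.
Step 3: frontier [C-E 19, A-C 21, B-C 21, A-D 10, B-D 13, A-F 8] → take A-F (8); add A.
Step 4: frontier [A-E 25, C-E 19, B-C 21, B-D 13] → take B-D (13); add B.
Step 5: frontier [A-E 25, C-E 19] → take C-E (19); add E.
MST edges: C-F, C-D, A-F, B-D, C-E; total weight 4+5+8+13+19 = 49.

49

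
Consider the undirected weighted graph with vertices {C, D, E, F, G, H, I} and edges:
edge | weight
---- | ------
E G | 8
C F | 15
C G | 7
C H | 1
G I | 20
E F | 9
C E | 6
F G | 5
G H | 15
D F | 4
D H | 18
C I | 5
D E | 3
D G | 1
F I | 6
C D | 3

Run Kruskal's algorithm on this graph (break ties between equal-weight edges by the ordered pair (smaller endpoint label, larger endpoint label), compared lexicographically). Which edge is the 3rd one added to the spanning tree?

C-D

Kruskal's algorithm — process edges by increasing weight (ties by edge label):
C H (1): add — endpoints in different components.
D G (1): add — endpoints in different components.
C D (3): add — endpoints in different components.
D E (3): add — endpoints in different components.
D F (4): add — endpoints in different components.
C I (5): add — endpoints in different components.
The 3rd edge added is C D.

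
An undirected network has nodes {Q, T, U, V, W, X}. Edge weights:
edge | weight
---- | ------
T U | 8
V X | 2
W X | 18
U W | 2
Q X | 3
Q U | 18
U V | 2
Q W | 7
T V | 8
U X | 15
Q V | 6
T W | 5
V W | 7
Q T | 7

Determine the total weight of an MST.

14

Prim, starting at X.
Step 1: cheapest edge leaving the tree is V X (2); add V.
Step 2: cheapest edge leaving the tree is U V (2); add U.
Step 3: cheapest edge leaving the tree is U W (2); add W.
Step 4: cheapest edge leaving the tree is Q X (3); add Q.
Step 5: cheapest edge leaving the tree is T W (5); add T.
MST edges: V X, U V, U W, Q X, T W; total weight 2+2+2+3+5 = 14.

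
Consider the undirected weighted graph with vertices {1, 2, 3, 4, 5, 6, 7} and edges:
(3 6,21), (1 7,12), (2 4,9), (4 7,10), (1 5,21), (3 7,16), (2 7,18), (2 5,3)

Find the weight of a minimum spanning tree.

Grow the tree from 4 using Prim:
Step 1: frontier [2 4 9, 4 7 10] → take 2 4 (9); add 2.
Step 2: frontier [2 5 3, 2 7 18, 4 7 10] → take 2 5 (3); add 5.
Step 3: frontier [2 7 18, 4 7 10, 1 5 21] → take 4 7 (10); add 7.
Step 4: frontier [1 5 21, 1 7 12, 3 7 16] → take 1 7 (12); add 1.
Step 5: frontier [3 7 16] → take 3 7 (16); add 3.
Step 6: frontier [3 6 21] → take 3 6 (21); add 6.
MST edges: 2 4, 2 5, 4 7, 1 7, 3 7, 3 6; total weight 9+3+10+12+16+21 = 71.

71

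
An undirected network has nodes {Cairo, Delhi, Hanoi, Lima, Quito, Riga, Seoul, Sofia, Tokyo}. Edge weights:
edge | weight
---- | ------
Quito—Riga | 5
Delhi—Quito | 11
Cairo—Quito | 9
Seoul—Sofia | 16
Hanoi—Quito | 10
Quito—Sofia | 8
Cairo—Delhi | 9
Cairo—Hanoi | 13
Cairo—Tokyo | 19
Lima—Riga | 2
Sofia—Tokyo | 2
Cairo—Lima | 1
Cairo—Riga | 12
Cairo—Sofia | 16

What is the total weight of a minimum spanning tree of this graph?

53

Sort edges by weight, then run Kruskal:
Cairo—Lima (1): add — endpoints in different components.
Lima—Riga (2): add — endpoints in different components.
Sofia—Tokyo (2): add — endpoints in different components.
Quito—Riga (5): add — endpoints in different components.
Quito—Sofia (8): add — endpoints in different components.
Cairo—Delhi (9): add — endpoints in different components.
Cairo—Quito (9): skip — Quito and Cairo already connected.
Hanoi—Quito (10): add — endpoints in different components.
Delhi—Quito (11): skip — Quito and Delhi already connected.
Cairo—Riga (12): skip — Cairo and Riga already connected.
Cairo—Hanoi (13): skip — Hanoi and Cairo already connected.
Cairo—Sofia (16): skip — Sofia and Cairo already connected.
Seoul—Sofia (16): add — endpoints in different components.
MST edges: Cairo—Lima, Lima—Riga, Sofia—Tokyo, Quito—Riga, Quito—Sofia, Cairo—Delhi, Hanoi—Quito, Seoul—Sofia; total weight 1+2+2+5+8+9+10+16 = 53.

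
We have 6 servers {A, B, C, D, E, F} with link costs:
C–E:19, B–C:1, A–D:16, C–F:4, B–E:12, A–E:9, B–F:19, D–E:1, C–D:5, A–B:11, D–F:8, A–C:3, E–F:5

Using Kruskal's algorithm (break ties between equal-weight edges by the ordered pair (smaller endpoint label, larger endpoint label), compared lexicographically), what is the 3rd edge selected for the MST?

A-C

Kruskal's algorithm — process edges by increasing weight (ties by edge label):
B–C (1): add — endpoints in different components.
D–E (1): add — endpoints in different components.
A–C (3): add — endpoints in different components.
C–F (4): add — endpoints in different components.
C–D (5): add — endpoints in different components.
The 3rd edge added is A–C.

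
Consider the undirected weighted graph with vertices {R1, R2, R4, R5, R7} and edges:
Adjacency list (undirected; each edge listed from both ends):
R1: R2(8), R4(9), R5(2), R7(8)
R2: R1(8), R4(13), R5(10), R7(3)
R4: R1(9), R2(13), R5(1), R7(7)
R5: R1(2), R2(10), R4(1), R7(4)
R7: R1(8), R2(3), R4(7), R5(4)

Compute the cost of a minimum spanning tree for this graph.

Grow the tree from R5 using Prim:
Step 1: cheapest edge leaving the tree is R4—R5 (1); add R4.
Step 2: cheapest edge leaving the tree is R1—R5 (2); add R1.
Step 3: cheapest edge leaving the tree is R5—R7 (4); add R7.
Step 4: cheapest edge leaving the tree is R2—R7 (3); add R2.
MST edges: R4—R5, R1—R5, R5—R7, R2—R7; total weight 1+2+4+3 = 10.

10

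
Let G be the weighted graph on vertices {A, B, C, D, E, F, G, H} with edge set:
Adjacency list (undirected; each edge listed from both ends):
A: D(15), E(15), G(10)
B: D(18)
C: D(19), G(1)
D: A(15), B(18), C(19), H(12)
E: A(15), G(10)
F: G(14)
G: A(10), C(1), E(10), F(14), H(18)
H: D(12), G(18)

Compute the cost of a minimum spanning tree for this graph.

Grow the tree from G using Prim:
Step 1: cheapest edge leaving the tree is C—G (1); add C.
Step 2: cheapest edge leaving the tree is A—G (10); add A.
Step 3: cheapest edge leaving the tree is E—G (10); add E.
Step 4: cheapest edge leaving the tree is F—G (14); add F.
Step 5: cheapest edge leaving the tree is A—D (15); add D.
Step 6: cheapest edge leaving the tree is D—H (12); add H.
Step 7: cheapest edge leaving the tree is B—D (18); add B.
MST edges: C—G, A—G, E—G, F—G, A—D, D—H, B—D; total weight 1+10+10+14+15+12+18 = 80.

80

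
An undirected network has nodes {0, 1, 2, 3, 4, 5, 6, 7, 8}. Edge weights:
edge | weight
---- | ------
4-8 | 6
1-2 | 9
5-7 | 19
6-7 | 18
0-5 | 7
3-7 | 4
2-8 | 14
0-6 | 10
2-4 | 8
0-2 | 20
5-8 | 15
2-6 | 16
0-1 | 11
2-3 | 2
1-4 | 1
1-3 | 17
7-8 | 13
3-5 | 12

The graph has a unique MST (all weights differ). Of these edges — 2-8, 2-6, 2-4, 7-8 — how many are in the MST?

1

Kruskal's algorithm — process edges by increasing weight (ties by edge label):
1-4 (1): add — endpoints in different components.
2-3 (2): add — endpoints in different components.
3-7 (4): add — endpoints in different components.
4-8 (6): add — endpoints in different components.
0-5 (7): add — endpoints in different components.
2-4 (8): add — endpoints in different components.
1-2 (9): skip — 1 and 2 already connected.
0-6 (10): add — endpoints in different components.
0-1 (11): add — endpoints in different components.
MST edge set: {1-4, 2-3, 3-7, 4-8, 0-5, 2-4, 0-6, 0-1}.
Of the listed edges, {2-4} are in the MST → 1.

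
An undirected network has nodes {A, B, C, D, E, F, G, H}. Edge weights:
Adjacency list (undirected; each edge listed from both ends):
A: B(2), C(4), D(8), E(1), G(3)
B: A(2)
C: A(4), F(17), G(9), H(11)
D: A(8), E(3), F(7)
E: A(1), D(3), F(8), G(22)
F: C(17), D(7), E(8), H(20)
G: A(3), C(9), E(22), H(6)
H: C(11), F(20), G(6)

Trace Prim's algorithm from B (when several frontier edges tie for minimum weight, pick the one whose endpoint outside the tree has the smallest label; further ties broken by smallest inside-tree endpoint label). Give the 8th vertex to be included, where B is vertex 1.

Prim, starting at B.
Step 1: cheapest edge leaving the tree is A B (2); add A.
Step 2: cheapest edge leaving the tree is A E (1); add E.
Step 3: cheapest edge leaving the tree is D E (3); add D.
Step 4: cheapest edge leaving the tree is A G (3); add G.
Step 5: cheapest edge leaving the tree is A C (4); add C.
Step 6: cheapest edge leaving the tree is G H (6); add H.
Step 7: cheapest edge leaving the tree is D F (7); add F.
Vertex order: B, A, E, D, G, C, H, F. The 8th vertex is F.

F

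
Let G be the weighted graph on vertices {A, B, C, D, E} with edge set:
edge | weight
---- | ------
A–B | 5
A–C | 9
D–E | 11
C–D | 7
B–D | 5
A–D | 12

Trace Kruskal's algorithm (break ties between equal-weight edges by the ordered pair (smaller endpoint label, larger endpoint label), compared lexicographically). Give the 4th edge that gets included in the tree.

Kruskal's algorithm — process edges by increasing weight (ties by edge label):
A–B (5): add. Components now {A,B} {C} {D} {E}
B–D (5): add. Components now {A,B,D} {C} {E}
C–D (7): add. Components now {A,B,C,D} {E}
A–C (9): skip — A and C already connected.
D–E (11): add. Components now {A,B,C,D,E}
The 4th edge added is D–E.

D-E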